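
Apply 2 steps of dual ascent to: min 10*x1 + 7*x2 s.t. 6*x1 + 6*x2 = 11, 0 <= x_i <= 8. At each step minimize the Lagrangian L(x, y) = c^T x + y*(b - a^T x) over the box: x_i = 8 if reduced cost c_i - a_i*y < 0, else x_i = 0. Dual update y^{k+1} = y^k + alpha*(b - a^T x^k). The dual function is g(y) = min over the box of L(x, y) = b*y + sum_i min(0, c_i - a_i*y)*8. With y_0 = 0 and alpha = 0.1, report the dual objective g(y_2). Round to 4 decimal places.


Dual ascent for LP: min 10*x1 + 7*x2, 6*x1 + 6*x2 = 11, 0 <= x_i <= 8
Step 1: y^k = 0.0, reduced costs: (10.0, 7.0)
  x^k = (0.0, 0.0), subgradient = b - a^T x = 11.0
  y^{k+1} = 0.0 + 0.1*11.0 = 1.1
Step 2: y^k = 1.1, reduced costs: (3.4, 0.4)
  x^k = (0.0, 0.0), subgradient = b - a^T x = 11.0
  y^{k+1} = 1.1 + 0.1*11.0 = 2.2
Dual objective at y_2 = 2.2: reduced costs (-3.2, -6.2), box minimizer x = (8.0, 8.0)
g(y_2) = b*y + (c1 - a1*y)*x1 + (c2 - a2*y)*x2 = 11*2.2 + (-3.2)*8.0 + (-6.2)*8.0 = 24.2 - 25.6 - 49.6 = -51.0


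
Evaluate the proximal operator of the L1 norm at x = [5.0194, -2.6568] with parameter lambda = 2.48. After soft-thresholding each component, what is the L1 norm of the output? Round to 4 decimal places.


Soft-thresholding with lambda = 2.48:
prox(5.0194) = sign(5.0194)*max(|5.0194| - 2.48, 0) = 2.5394
prox(-2.6568) = sign(-2.6568)*max(|-2.6568| - 2.48, 0) = -0.1768
prox(x) = [2.5394, -0.1768]
||prox(x)||_1 = 2.5394 + 0.1768 = 2.7162


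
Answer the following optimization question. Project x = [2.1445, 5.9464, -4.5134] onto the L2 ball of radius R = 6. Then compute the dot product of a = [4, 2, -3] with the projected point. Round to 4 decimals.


Step 1: Compute ||x|| (intermediates to 6 decimals).
||x|| = sqrt(2.1445^2 + 5.9464^2 + (-4.5134)^2) = 7.767196
Step 2: Project.
Since ||x|| > R, scale = R/||x|| = 6/7.767196 = 0.77248, proj(x) = scale * x
proj(x) = [1.656583, 4.593475, -3.486511]
Step 3: Dot product.
a^T * proj(x) = 4*1.656583 + 2*4.593475 - 3*(-3.486511) = 26.2728


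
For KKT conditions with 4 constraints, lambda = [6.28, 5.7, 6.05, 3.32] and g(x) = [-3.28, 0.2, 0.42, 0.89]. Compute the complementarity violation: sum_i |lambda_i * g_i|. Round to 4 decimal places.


KKT complementary slackness check:
lambda_1 * g_1 = 6.28 * -3.28 = -20.5984
lambda_2 * g_2 = 5.7 * 0.2 = 1.14
lambda_3 * g_3 = 6.05 * 0.42 = 2.541
lambda_4 * g_4 = 3.32 * 0.89 = 2.9548
Total violation = 20.5984 + 1.14 + 2.541 + 2.9548 = 27.2342


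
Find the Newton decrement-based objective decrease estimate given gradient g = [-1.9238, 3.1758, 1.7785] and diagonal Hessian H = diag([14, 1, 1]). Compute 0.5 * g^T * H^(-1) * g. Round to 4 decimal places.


Step 1: H is diagonal, so H^(-1) * g = [-0.1374, 3.1758, 1.7785].
Step 2: g^T H^(-1) g = sum_i g_i^2 / H_ii
  = (-1.9238)^2/14 + (3.1758)^2/1 + (1.7785)^2/1
  = 0.2644 + 10.0857 + 3.1631 = 13.5131
Step 3: Objective decrease = 0.5 * g^T H^(-1) g = 6.7566


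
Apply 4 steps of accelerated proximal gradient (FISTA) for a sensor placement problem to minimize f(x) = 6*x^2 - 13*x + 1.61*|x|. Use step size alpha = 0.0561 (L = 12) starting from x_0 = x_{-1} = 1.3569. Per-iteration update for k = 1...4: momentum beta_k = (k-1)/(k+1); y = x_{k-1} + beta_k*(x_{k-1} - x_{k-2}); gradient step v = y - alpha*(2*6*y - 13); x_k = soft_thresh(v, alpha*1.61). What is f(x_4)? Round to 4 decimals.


FISTA on f(x) = 6*x^2 - 13*x + 1.61*|x|
L = 12, alpha = 0.0561
Iteration 1: beta = 0.0, y = 1.3569 + 0.0*(1.3569 - 1.3569) = 1.3569
  grad(y) = 3.2828, v = y - alpha*grad = 1.1727
  prox(v) = soft_thresh(1.1727, 0.0903) = 1.0824
Iteration 2: beta = 0.3333, y = 1.0824 + 0.3333*(1.0824 - 1.3569) = 0.9909
  grad(y) = -1.109, v = y - alpha*grad = 1.0531
  prox(v) = soft_thresh(1.0531, 0.0903) = 0.9628
Iteration 3: beta = 0.5, y = 0.9628 + 0.5*(0.9628 - 1.0824) = 0.903
  grad(y) = -2.1639, v = y - alpha*grad = 1.0244
  prox(v) = soft_thresh(1.0244, 0.0903) = 0.9341
Iteration 4: beta = 0.6, y = 0.9341 + 0.6*(0.9341 - 0.9628) = 0.9168
  grad(y) = -1.9979, v = y - alpha*grad = 1.0289
  prox(v) = soft_thresh(1.0289, 0.0903) = 0.9386
f(x_4) = 6*0.9386^2 - 13*0.9386 + 1.61*|0.9386| = -5.4048


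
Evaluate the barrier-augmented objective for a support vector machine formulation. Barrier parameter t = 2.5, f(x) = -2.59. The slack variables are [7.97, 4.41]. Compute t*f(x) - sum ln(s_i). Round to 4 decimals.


Step 1: Compute log-barrier.
ln values: [2.0757, 1.4839]
phi = -(2.0757 + 1.4839) = -3.5596
Step 2: Compute augmented objective.
t*f(x) = 2.5*-2.59 = -6.475
Total = -6.475 - 3.5596 = -10.0346


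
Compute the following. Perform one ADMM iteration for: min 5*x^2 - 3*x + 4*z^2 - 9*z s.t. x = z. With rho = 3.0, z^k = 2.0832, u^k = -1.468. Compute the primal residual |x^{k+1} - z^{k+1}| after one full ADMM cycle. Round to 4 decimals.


ADMM iteration with rho = 3.0, z^k = 2.0832, u^k = -1.468
Step 1: x-update.
Minimize 5*x^2 - 3*x + (3.0/2)*(x - 2.0832 - 1.468)^2
FOC: (2*5 + 3.0)*x = 3 + 3.0*(2.0832 + 1.468)
x^{k+1} = 1.0503
Step 2: z-update.
Minimize 4*z^2 - 9*z + (3.0/2)*(1.0503 - z - 1.468)^2
FOC: (2*4 + 3.0)*z = 9 + 3.0*(1.0503 - 1.468)
z^{k+1} = 0.7043
Step 3: u-update.
u^{k+1} = -1.468 + 1.0503 - 0.7043 = -1.122
Step 4: Primal residual = |1.0503 - 0.7043| = 0.346


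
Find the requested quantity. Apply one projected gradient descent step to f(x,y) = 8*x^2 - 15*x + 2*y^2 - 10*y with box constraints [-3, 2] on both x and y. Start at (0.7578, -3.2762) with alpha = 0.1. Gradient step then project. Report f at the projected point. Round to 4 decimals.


Step 1: Compute gradient at (0.7578, -3.2762).
grad_x = 2*8*0.7578 - 15 = -2.8752
grad_y = 2*2*-3.2762 - 10 = -23.1048
Step 2: Gradient step.
x_raw = 0.7578 - 0.1*-2.8752 = 1.0453
y_raw = -3.2762 - 0.1*-23.1048 = -0.9657
Step 3: Project onto [-3, 2].
x_proj = clip(1.0453) = 1.0453
y_proj = clip(-0.9657) = -0.9657
Step 4: Evaluate f.
f(1.0453, -0.9657) = 4.5842


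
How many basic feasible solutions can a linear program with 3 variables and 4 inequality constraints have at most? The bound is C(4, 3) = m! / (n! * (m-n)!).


Each vertex corresponds to some choice of n active constraints out of m, so the number of vertices is at most C(m, n) = m! / (n!(m-n)!).
m = 4, n = 3
Numerator: 4 * 3 * 2
Denominator: 3! = 6
C(4, 3) = 4


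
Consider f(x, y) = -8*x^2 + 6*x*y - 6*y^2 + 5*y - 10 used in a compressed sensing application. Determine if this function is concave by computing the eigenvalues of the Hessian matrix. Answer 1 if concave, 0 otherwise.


The Hessian of f(x,y) = -8*x^2 + 6*x*y - 6*y^2 + 5*y - 10 is:
H = [[-16, 6], [6, -12]]
Trace = -16 - 12 = -28
Determinant = -16*-12 - (6)^2 = 156
Discriminant = (-28)^2 - 4*156 = 160.0
Eigenvalues: lambda_1 = -20.3246, lambda_2 = -7.6754
The function is concave.

1


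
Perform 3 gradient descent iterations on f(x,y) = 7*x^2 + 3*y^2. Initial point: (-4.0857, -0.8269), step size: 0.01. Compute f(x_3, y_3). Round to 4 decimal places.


Gradient descent on f(x,y) = 7*x^2 + 3*y^2.
Starting point: (-4.0857, -0.8269), alpha = 0.01
Step 1: grad_x = 2*7*-4.0857 = -57.1998, grad_y = 2*3*-0.8269 = -4.9614
  x_1 = -4.0857 - 0.01*-57.1998 = -3.5137
  y_1 = -0.8269 - 0.01*-4.9614 = -0.7773
Step 2: grad_x = 2*7*-3.5137 = -49.1918, grad_y = 2*3*-0.7773 = -4.6637
  x_2 = -3.5137 - 0.01*-49.1918 = -3.0218
  y_2 = -0.7773 - 0.01*-4.6637 = -0.7306
Step 3: grad_x = 2*7*-3.0218 = -42.305, grad_y = 2*3*-0.7306 = -4.3839
  x_3 = -3.0218 - 0.01*-42.305 = -2.5987
  y_3 = -0.7306 - 0.01*-4.3839 = -0.6868
f(-2.5987, -0.6868) = 7*(-2.5987)^2 + 3*(-0.6868)^2 = 48.6891


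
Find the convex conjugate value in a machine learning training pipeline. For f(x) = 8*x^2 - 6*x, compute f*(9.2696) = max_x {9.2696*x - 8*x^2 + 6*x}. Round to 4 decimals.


f*(y) = sup_x {y*x - a*x^2 - b*x} = sup_x {(y-b)*x - a*x^2}
FOC: (y - b) - 2a*x = 0 => x* = (y - b)/(2a)
x* = (9.2696 + 6)/(2*8) = 0.9544
f*(9.2696) = (y-b)^2/(4a) = (9.2696 + 6)^2/(4*8)
= 233.1607/32 = 7.2863


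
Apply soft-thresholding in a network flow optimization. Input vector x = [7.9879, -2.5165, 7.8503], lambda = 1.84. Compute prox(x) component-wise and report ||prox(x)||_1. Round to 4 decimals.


Soft-thresholding with lambda = 1.84:
prox(7.9879) = sign(7.9879)*max(|7.9879| - 1.84, 0) = 6.1479
prox(-2.5165) = sign(-2.5165)*max(|-2.5165| - 1.84, 0) = -0.6765
prox(7.8503) = sign(7.8503)*max(|7.8503| - 1.84, 0) = 6.0103
prox(x) = [6.1479, -0.6765, 6.0103]
||prox(x)||_1 = 6.1479 + 0.6765 + 6.0103 = 12.8347


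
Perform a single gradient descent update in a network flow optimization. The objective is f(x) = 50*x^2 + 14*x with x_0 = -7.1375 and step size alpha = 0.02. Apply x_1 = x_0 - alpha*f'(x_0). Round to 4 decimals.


We compute the gradient at x_0 and apply the update.
f'(x) = 100*x + 14
f'(-7.1375) = 100*-7.1375 + 14 = -699.75
x_1 = -7.1375 - 0.02*-699.75 = 6.8575


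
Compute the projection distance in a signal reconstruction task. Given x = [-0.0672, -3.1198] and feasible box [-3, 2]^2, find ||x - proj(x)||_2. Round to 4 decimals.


Project each component onto [-3, 2].
clip(-0.0672) = -0.0672, clip(-3.1198) = -3.0
Projection = [-0.0672, -3.0]
Squared diffs: [0.0, 0.0144]
Distance = sqrt(0.0144) = 0.1198


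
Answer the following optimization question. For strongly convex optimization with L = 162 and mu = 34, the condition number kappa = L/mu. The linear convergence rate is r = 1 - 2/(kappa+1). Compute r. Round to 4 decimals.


Step 1: Compute the condition number.
kappa = L/mu = 162/34 = 4.7647
Step 2: Compute the convergence rate.
r = 1 - 2/(kappa + 1) = 1 - 2*mu/(L + mu) = (L - mu)/(L + mu) = 128/196 = 0.6531


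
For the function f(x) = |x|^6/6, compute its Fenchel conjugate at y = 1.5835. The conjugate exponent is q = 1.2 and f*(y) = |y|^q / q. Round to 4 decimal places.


The conjugate exponent q satisfies 1/p + 1/q = 1.
p = 6, so q = 6/(6 - 1) = 1.2
|y|^q = 1.5835^1.2 = 1.736
f*(1.5835) = 1.736 / 1.2 = 1.4466


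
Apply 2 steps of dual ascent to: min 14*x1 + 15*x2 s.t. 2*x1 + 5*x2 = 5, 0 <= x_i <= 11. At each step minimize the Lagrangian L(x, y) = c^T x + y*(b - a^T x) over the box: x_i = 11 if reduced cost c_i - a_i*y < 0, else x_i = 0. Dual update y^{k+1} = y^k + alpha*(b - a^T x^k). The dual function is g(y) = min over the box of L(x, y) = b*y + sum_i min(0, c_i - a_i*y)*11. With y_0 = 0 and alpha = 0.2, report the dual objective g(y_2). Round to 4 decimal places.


Dual ascent for LP: min 14*x1 + 15*x2, 2*x1 + 5*x2 = 5, 0 <= x_i <= 11
Step 1: y^k = 0.0, reduced costs: (14.0, 15.0)
  x^k = (0.0, 0.0), subgradient = b - a^T x = 5.0
  y^{k+1} = 0.0 + 0.2*5.0 = 1.0
Step 2: y^k = 1.0, reduced costs: (12.0, 10.0)
  x^k = (0.0, 0.0), subgradient = b - a^T x = 5.0
  y^{k+1} = 1.0 + 0.2*5.0 = 2.0
Dual objective at y_2 = 2.0: reduced costs (10.0, 5.0), box minimizer x = (0.0, 0.0)
g(y_2) = b*y + (c1 - a1*y)*x1 + (c2 - a2*y)*x2 = 5*2.0 + 10.0*0.0 + 5.0*0.0 = 10.0 + 0.0 + 0.0 = 10.0


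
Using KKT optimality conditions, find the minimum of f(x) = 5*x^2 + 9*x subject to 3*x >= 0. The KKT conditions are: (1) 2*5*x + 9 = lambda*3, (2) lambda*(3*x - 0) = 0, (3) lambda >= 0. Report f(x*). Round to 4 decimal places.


Step 1: Try lambda = 0 (constraint inactive).
x_unc = -9/(2*5) = -0.9
Check: 3*-0.9 = -2.7 < 0 -- violated!
Step 2: Constraint must be active: 3*x = 0
x* = 0/3 = 0.0
lambda = (2*5*0.0 + 9)/3 = 3.0
Step 3: Compute optimal value.
f(x*) = 5*0.0^2 + 9*0.0 = 0.0


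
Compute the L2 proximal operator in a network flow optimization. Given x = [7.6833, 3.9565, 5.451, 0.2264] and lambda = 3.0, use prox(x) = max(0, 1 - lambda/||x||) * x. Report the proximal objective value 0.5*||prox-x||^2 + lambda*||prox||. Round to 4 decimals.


Step 1: Compute ||x||.
||x|| = 10.2202
Step 2: Compute scaling factor.
scale = max(0, 1 - 3.0/10.2202) = 0.7065
Step 3: prox(x) = [5.428, 2.7951, 3.8509, 0.1599]
||prox(x)|| = 7.2202
Step 4: Proximal objective.
0.5*||prox-x||^2 = 4.5
lambda*||prox|| = 21.6606
Total = 26.1605


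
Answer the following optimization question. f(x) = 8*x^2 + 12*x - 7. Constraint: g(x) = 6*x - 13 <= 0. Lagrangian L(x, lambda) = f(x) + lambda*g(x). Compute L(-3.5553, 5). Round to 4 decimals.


Step 1: Evaluate f(x).
f(-3.5553) = 8*(-3.5553)^2 + 12*(-3.5553) - 7 = 51.4577
Step 2: Evaluate g(x).
g(-3.5553) = 6*-3.5553 - 13 = -34.3318
Step 3: Compute Lagrangian.
L = 51.4577 + 5*-34.3318 = -120.2013


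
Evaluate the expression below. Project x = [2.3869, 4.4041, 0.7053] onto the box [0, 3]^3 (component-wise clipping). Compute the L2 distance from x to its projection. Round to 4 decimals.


Project each component onto [0, 3].
clip(2.3869) = 2.3869, clip(4.4041) = 3.0, clip(0.7053) = 0.7053
Projection = [2.3869, 3.0, 0.7053]
Squared diffs: [0.0, 1.9715, 0.0]
Distance = sqrt(1.9715) = 1.4041


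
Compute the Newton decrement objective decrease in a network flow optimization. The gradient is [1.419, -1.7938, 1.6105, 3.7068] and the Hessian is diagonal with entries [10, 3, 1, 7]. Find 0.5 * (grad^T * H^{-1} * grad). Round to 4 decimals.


Step 1: H is diagonal, so H^(-1) * g = [0.1419, -0.5979, 1.6105, 0.5295].
Step 2: g^T H^(-1) g = sum_i g_i^2 / H_ii
  = (1.419)^2/10 + (-1.7938)^2/3 + (1.6105)^2/1 + (3.7068)^2/7
  = 0.2014 + 1.0726 + 2.5937 + 1.9629 = 5.8305
Step 3: Objective decrease = 0.5 * g^T H^(-1) g = 2.9153


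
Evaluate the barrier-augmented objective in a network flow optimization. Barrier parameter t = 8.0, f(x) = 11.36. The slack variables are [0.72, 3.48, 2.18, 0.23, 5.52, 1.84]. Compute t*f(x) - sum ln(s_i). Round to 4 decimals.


Step 1: Compute log-barrier.
ln values: [-0.3285, 1.247, 0.7793, -1.4697, 1.7084, 0.6098]
phi = -(-0.3285 + 1.247 + 0.7793 - 1.4697 + 1.7084 + 0.6098) = -2.5463
Step 2: Compute augmented objective.
t*f(x) = 8.0*11.36 = 90.88
Total = 90.88 - 2.5463 = 88.3337


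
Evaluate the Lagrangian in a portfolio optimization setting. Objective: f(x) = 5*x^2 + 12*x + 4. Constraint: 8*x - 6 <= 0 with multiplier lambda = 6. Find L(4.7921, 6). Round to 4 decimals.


Step 1: Evaluate f(x).
f(4.7921) = 5*4.7921^2 + 12*4.7921 + 4 = 176.3263
Step 2: Evaluate g(x).
g(4.7921) = 8*4.7921 - 6 = 32.3368
Step 3: Compute Lagrangian.
L = 176.3263 + 6*32.3368 = 370.3471


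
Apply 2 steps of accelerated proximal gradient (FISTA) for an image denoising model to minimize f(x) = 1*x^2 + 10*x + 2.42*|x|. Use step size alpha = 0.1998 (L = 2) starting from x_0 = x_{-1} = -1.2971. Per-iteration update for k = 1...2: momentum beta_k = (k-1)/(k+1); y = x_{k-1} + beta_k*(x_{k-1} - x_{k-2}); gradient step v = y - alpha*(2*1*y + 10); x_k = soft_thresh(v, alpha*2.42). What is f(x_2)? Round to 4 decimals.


FISTA on f(x) = 1*x^2 + 10*x + 2.42*|x|
L = 2, alpha = 0.1998
Iteration 1: beta = 0.0, y = -1.2971 + 0.0*(-1.2971 + 1.2971) = -1.2971
  grad(y) = 7.4058, v = y - alpha*grad = -2.7768
  prox(v) = soft_thresh(-2.7768, 0.4835) = -2.2933
Iteration 2: beta = 0.3333, y = -2.2933 + 0.3333*(-2.2933 + 1.2971) = -2.6253
  grad(y) = 4.7494, v = y - alpha*grad = -3.5742
  prox(v) = soft_thresh(-3.5742, 0.4835) = -3.0907
f(x_2) = 1*(-3.0907)^2 + 10*(-3.0907) + 2.42*|-3.0907| = -13.8751


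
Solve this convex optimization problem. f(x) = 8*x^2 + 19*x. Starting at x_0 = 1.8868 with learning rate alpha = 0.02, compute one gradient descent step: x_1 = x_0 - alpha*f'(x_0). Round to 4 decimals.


We compute the gradient at x_0 and apply the update.
f'(x) = 16*x + 19
f'(1.8868) = 16*1.8868 + 19 = 49.1888
x_1 = 1.8868 - 0.02*49.1888 = 0.903


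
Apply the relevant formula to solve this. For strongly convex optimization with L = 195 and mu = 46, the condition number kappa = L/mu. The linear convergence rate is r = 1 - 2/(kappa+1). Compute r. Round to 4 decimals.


Step 1: Compute the condition number.
kappa = L/mu = 195/46 = 4.2391
Step 2: Compute the convergence rate.
r = 1 - 2/(kappa + 1) = 1 - 2*mu/(L + mu) = (L - mu)/(L + mu) = 149/241 = 0.6183


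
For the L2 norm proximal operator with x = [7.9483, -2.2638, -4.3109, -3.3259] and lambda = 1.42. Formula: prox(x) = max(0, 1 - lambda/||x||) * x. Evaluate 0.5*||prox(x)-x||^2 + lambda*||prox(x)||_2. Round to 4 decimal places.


Step 1: Compute ||x||.
||x|| = 9.8968
Step 2: Compute scaling factor.
scale = max(0, 1 - 1.42/9.8968) = 0.8565
Step 3: prox(x) = [6.8079, -1.939, -3.6924, -2.8487]
||prox(x)|| = 8.4768
Step 4: Proximal objective.
0.5*||prox-x||^2 = 1.0082
lambda*||prox|| = 12.0371
Total = 13.0452


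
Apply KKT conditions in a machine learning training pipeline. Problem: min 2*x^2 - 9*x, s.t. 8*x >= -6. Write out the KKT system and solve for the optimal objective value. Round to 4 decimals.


Step 1: Try lambda = 0 (constraint inactive).
Stationarity: 2*2*x - 9 = 0
x* = 9/(2*2) = 2.25
Check constraint: 8*2.25 = 18.0 >= -6 -- satisfied.
Step 2: Compute optimal value.
f(x*) = 2*2.25^2 - 9*2.25 = -10.125


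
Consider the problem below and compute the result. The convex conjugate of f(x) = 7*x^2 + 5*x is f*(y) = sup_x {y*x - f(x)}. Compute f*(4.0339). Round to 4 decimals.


f*(y) = sup_x {y*x - a*x^2 - b*x} = sup_x {(y-b)*x - a*x^2}
FOC: (y - b) - 2a*x = 0 => x* = (y - b)/(2a)
x* = (4.0339 - 5)/(2*7) = -0.069
f*(4.0339) = (y-b)^2/(4a) = (4.0339 - 5)^2/(4*7)
= 0.9333/28 = 0.0333


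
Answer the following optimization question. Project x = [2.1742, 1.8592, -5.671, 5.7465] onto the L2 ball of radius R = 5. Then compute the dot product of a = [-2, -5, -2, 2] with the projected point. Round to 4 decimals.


Step 1: Compute ||x|| (intermediates to 6 decimals).
||x|| = sqrt(2.1742^2 + 1.8592^2 + (-5.671)^2 + 5.7465^2) = 8.565411
Step 2: Project.
Since ||x|| > R, scale = R/||x|| = 5/8.565411 = 0.583743, proj(x) = scale * x
proj(x) = [1.269174, 1.085295, -3.310407, 3.354479]
Step 3: Dot product.
a^T * proj(x) = -2*1.269174 - 5*1.085295 - 2*(-3.310407) + 2*3.354479 = 5.3649


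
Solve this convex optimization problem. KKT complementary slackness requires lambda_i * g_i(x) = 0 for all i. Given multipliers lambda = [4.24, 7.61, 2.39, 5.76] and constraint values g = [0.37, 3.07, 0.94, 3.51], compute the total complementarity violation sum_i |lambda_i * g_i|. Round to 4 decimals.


KKT complementary slackness check:
lambda_1 * g_1 = 4.24 * 0.37 = 1.5688
lambda_2 * g_2 = 7.61 * 3.07 = 23.3627
lambda_3 * g_3 = 2.39 * 0.94 = 2.2466
lambda_4 * g_4 = 5.76 * 3.51 = 20.2176
Total violation = 1.5688 + 23.3627 + 2.2466 + 20.2176 = 47.3957


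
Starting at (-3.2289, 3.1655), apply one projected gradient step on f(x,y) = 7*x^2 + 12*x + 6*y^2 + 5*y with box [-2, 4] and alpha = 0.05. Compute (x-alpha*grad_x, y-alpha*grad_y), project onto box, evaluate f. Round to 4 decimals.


Step 1: Compute gradient at (-3.2289, 3.1655).
grad_x = 2*7*-3.2289 + 12 = -33.2046
grad_y = 2*6*3.1655 + 5 = 42.986
Step 2: Gradient step.
x_raw = -3.2289 - 0.05*-33.2046 = -1.5687
y_raw = 3.1655 - 0.05*42.986 = 1.0162
Step 3: Project onto [-2, 4].
x_proj = clip(-1.5687) = -1.5687
y_proj = clip(1.0162) = 1.0162
Step 4: Evaluate f.
f(-1.5687, 1.0162) = 9.678


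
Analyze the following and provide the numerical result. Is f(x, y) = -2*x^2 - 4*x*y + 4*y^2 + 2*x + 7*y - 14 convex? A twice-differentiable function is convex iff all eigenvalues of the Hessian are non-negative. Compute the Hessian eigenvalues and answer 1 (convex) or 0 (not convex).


The Hessian of f(x,y) = -2*x^2 - 4*x*y + 4*y^2 + 2*x + 7*y - 14 is:
H = [[-4, -4], [-4, 8]]
Trace = -4 + 8 = 4
Determinant = -4*8 - (-4)^2 = -48
Discriminant = (4)^2 - 4*-48 = 208.0
Eigenvalues: lambda_1 = -5.2111, lambda_2 = 9.2111
The function is not convex.

0


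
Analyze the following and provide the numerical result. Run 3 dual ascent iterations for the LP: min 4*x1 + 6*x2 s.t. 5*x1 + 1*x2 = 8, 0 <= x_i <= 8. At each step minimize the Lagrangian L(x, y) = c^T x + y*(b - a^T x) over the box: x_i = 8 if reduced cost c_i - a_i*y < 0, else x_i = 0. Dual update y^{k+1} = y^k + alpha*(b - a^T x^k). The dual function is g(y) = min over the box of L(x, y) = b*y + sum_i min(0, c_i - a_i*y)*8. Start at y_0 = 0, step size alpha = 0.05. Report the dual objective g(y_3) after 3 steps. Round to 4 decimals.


Dual ascent for LP: min 4*x1 + 6*x2, 5*x1 + 1*x2 = 8, 0 <= x_i <= 8
Step 1: y^k = 0.0, reduced costs: (4.0, 6.0)
  x^k = (0.0, 0.0), subgradient = b - a^T x = 8.0
  y^{k+1} = 0.0 + 0.05*8.0 = 0.4
Step 2: y^k = 0.4, reduced costs: (2.0, 5.6)
  x^k = (0.0, 0.0), subgradient = b - a^T x = 8.0
  y^{k+1} = 0.4 + 0.05*8.0 = 0.8
Step 3: y^k = 0.8, reduced costs: (0.0, 5.2)
  x^k = (0.0, 0.0), subgradient = b - a^T x = 8.0
  y^{k+1} = 0.8 + 0.05*8.0 = 1.2
Dual objective at y_3 = 1.2: reduced costs (-2.0, 4.8), box minimizer x = (8.0, 0.0)
g(y_3) = b*y + (c1 - a1*y)*x1 + (c2 - a2*y)*x2 = 8*1.2 + (-2.0)*8.0 + 4.8*0.0 = 9.6 - 16.0 + 0.0 = -6.4


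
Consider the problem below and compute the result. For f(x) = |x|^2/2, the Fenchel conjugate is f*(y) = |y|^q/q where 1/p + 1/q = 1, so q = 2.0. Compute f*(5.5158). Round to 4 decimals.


The conjugate exponent q satisfies 1/p + 1/q = 1.
p = 2, so q = 2/(2 - 1) = 2.0
|y|^q = 5.5158^2.0 = 30.424
f*(5.5158) = 30.424 / 2.0 = 15.212


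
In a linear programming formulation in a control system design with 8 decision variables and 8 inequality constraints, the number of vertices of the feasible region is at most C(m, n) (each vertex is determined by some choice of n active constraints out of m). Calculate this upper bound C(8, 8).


Each vertex corresponds to some choice of n active constraints out of m, so the number of vertices is at most C(m, n) = m! / (n!(m-n)!).
m = 8, n = 8
Numerator: 8 * 7 * 6 * 5 * 4 * 3 * 2 * 1
Denominator: 8! = 40320
C(8, 8) = 1


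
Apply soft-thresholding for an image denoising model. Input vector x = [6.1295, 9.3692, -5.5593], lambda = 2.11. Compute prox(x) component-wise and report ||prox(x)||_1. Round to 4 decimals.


Soft-thresholding with lambda = 2.11:
prox(6.1295) = sign(6.1295)*max(|6.1295| - 2.11, 0) = 4.0195
prox(9.3692) = sign(9.3692)*max(|9.3692| - 2.11, 0) = 7.2592
prox(-5.5593) = sign(-5.5593)*max(|-5.5593| - 2.11, 0) = -3.4493
prox(x) = [4.0195, 7.2592, -3.4493]
||prox(x)||_1 = 4.0195 + 7.2592 + 3.4493 = 14.728


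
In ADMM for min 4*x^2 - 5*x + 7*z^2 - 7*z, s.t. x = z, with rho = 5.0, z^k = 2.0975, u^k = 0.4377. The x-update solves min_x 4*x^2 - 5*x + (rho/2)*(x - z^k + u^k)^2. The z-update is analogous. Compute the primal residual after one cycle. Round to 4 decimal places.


ADMM iteration with rho = 5.0, z^k = 2.0975, u^k = 0.4377
Step 1: x-update.
Minimize 4*x^2 - 5*x + (5.0/2)*(x - 2.0975 + 0.4377)^2
FOC: (2*4 + 5.0)*x = 5 + 5.0*(2.0975 - 0.4377)
x^{k+1} = 1.023
Step 2: z-update.
Minimize 7*z^2 - 7*z + (5.0/2)*(1.023 - z + 0.4377)^2
FOC: (2*7 + 5.0)*z = 7 + 5.0*(1.023 + 0.4377)
z^{k+1} = 0.7528
Step 3: u-update.
u^{k+1} = 0.4377 + 1.023 - 0.7528 = 0.7079
Step 4: Primal residual = |1.023 - 0.7528| = 0.2702


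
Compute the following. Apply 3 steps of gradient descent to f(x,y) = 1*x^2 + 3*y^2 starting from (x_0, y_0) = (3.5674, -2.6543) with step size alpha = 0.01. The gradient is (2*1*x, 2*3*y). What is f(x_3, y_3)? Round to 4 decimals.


Gradient descent on f(x,y) = 1*x^2 + 3*y^2.
Starting point: (3.5674, -2.6543), alpha = 0.01
Step 1: grad_x = 2*1*3.5674 = 7.1348, grad_y = 2*3*-2.6543 = -15.9258
  x_1 = 3.5674 - 0.01*7.1348 = 3.4961
  y_1 = -2.6543 - 0.01*-15.9258 = -2.495
Step 2: grad_x = 2*1*3.4961 = 6.9921, grad_y = 2*3*-2.495 = -14.9703
  x_2 = 3.4961 - 0.01*6.9921 = 3.4261
  y_2 = -2.495 - 0.01*-14.9703 = -2.3453
Step 3: grad_x = 2*1*3.4261 = 6.8523, grad_y = 2*3*-2.3453 = -14.072
  x_3 = 3.4261 - 0.01*6.8523 = 3.3576
  y_3 = -2.3453 - 0.01*-14.072 = -2.2046
f(3.3576, -2.2046) = 1*3.3576^2 + 3*(-2.2046)^2 = 25.8546


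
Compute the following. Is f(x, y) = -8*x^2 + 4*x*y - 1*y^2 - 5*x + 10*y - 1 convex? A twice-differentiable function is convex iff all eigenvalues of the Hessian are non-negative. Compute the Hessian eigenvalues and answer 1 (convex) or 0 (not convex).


The Hessian of f(x,y) = -8*x^2 + 4*x*y - 1*y^2 - 5*x + 10*y - 1 is:
H = [[-16, 4], [4, -2]]
Trace = -16 - 2 = -18
Determinant = -16*-2 - (4)^2 = 16
Discriminant = (-18)^2 - 4*16 = 260.0
Eigenvalues: lambda_1 = -17.0623, lambda_2 = -0.9377
The function is not convex.

0


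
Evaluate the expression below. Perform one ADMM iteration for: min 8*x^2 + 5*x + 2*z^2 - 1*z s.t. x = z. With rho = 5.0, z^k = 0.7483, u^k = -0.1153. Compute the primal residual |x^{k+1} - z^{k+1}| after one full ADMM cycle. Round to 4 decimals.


ADMM iteration with rho = 5.0, z^k = 0.7483, u^k = -0.1153
Step 1: x-update.
Minimize 8*x^2 + 5*x + (5.0/2)*(x - 0.7483 - 0.1153)^2
FOC: (2*8 + 5.0)*x = -5 + 5.0*(0.7483 + 0.1153)
x^{k+1} = -0.0325
Step 2: z-update.
Minimize 2*z^2 - 1*z + (5.0/2)*(-0.0325 - z - 0.1153)^2
FOC: (2*2 + 5.0)*z = 1 + 5.0*(-0.0325 - 0.1153)
z^{k+1} = 0.029
Step 3: u-update.
u^{k+1} = -0.1153 - 0.0325 - 0.029 = -0.1768
Step 4: Primal residual = |-0.0325 - 0.029| = 0.0615


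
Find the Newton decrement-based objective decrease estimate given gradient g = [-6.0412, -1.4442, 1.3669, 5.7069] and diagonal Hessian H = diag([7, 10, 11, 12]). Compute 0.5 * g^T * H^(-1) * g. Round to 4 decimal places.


Step 1: H is diagonal, so H^(-1) * g = [-0.863, -0.1444, 0.1243, 0.4756].
Step 2: g^T H^(-1) g = sum_i g_i^2 / H_ii
  = (-6.0412)^2/7 + (-1.4442)^2/10 + (1.3669)^2/11 + (5.7069)^2/12
  = 5.2137 + 0.2086 + 0.1699 + 2.7141 = 8.3062
Step 3: Objective decrease = 0.5 * g^T H^(-1) g = 4.1531


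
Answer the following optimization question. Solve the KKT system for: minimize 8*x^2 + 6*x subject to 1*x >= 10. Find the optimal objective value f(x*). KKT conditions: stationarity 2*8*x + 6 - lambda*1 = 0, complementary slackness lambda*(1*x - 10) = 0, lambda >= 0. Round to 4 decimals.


Step 1: Try lambda = 0 (constraint inactive).
x_unc = -6/(2*8) = -0.375
Check: 1*-0.375 = -0.375 < 10 -- violated!
Step 2: Constraint must be active: 1*x = 10
x* = 10/1 = 10.0
lambda = (2*8*10.0 + 6)/1 = 166.0
Step 3: Compute optimal value.
f(x*) = 8*10.0^2 + 6*10.0 = 860.0


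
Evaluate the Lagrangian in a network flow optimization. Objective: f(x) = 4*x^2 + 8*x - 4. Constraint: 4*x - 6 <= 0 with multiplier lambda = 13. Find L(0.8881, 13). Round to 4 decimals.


Step 1: Evaluate f(x).
f(0.8881) = 4*0.8881^2 + 8*0.8881 - 4 = 6.2597
Step 2: Evaluate g(x).
g(0.8881) = 4*0.8881 - 6 = -2.4476
Step 3: Compute Lagrangian.
L = 6.2597 + 13*-2.4476 = -25.5591


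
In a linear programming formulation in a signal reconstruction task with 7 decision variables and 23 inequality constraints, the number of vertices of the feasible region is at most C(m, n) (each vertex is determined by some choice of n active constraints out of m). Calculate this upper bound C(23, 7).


Each vertex corresponds to some choice of n active constraints out of m, so the number of vertices is at most C(m, n) = m! / (n!(m-n)!).
m = 23, n = 7
Numerator: 23 * 22 * 21 * 20 * 19 * 18 * 17
Denominator: 7! = 5040
C(23, 7) = 245157


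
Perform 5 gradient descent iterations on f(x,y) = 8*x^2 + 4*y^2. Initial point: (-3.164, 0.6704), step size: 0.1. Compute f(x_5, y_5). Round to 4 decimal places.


Gradient descent on f(x,y) = 8*x^2 + 4*y^2.
Starting point: (-3.164, 0.6704), alpha = 0.1
Step 1: grad_x = 2*8*-3.164 = -50.624, grad_y = 2*4*0.6704 = 5.3632
  x_1 = -3.164 - 0.1*-50.624 = 1.8984
  y_1 = 0.6704 - 0.1*5.3632 = 0.1341
Step 2: grad_x = 2*8*1.8984 = 30.3744, grad_y = 2*4*0.1341 = 1.0726
  x_2 = 1.8984 - 0.1*30.3744 = -1.139
  y_2 = 0.1341 - 0.1*1.0726 = 0.0268
Step 3: grad_x = 2*8*-1.139 = -18.2246, grad_y = 2*4*0.0268 = 0.2145
  x_3 = -1.139 - 0.1*-18.2246 = 0.6834
  y_3 = 0.0268 - 0.1*0.2145 = 0.0054
Step 4: grad_x = 2*8*0.6834 = 10.9348, grad_y = 2*4*0.0054 = 0.0429
  x_4 = 0.6834 - 0.1*10.9348 = -0.4101
  y_4 = 0.0054 - 0.1*0.0429 = 0.0011
Step 5: grad_x = 2*8*-0.4101 = -6.5609, grad_y = 2*4*0.0011 = 0.0086
  x_5 = -0.4101 - 0.1*-6.5609 = 0.246
  y_5 = 0.0011 - 0.1*0.0086 = 0.0002
f(0.246, 0.0002) = 8*0.246^2 + 4*0.0002^2 = 0.4843


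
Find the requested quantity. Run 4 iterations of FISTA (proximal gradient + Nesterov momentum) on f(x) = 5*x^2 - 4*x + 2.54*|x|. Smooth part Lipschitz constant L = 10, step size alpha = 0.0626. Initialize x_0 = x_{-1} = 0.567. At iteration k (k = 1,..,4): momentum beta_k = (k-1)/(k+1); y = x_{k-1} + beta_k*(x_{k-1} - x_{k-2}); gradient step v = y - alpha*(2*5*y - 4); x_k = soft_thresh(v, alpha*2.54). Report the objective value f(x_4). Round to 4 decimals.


FISTA on f(x) = 5*x^2 - 4*x + 2.54*|x|
L = 10, alpha = 0.0626
Iteration 1: beta = 0.0, y = 0.567 + 0.0*(0.567 - 0.567) = 0.567
  grad(y) = 1.67, v = y - alpha*grad = 0.4625
  prox(v) = soft_thresh(0.4625, 0.159) = 0.3035
Iteration 2: beta = 0.3333, y = 0.3035 + 0.3333*(0.3035 - 0.567) = 0.2156
  grad(y) = -1.8439, v = y - alpha*grad = 0.331
  prox(v) = soft_thresh(0.331, 0.159) = 0.172
Iteration 3: beta = 0.5, y = 0.172 + 0.5*(0.172 - 0.3035) = 0.1063
  grad(y) = -2.9368, v = y - alpha*grad = 0.2902
  prox(v) = soft_thresh(0.2902, 0.159) = 0.1312
Iteration 4: beta = 0.6, y = 0.1312 + 0.6*(0.1312 - 0.172) = 0.1066
  grad(y) = -2.9336, v = y - alpha*grad = 0.2903
  prox(v) = soft_thresh(0.2903, 0.159) = 0.1313
f(x_4) = 5*0.1313^2 - 4*0.1313 + 2.54*|0.1313| = -0.1055


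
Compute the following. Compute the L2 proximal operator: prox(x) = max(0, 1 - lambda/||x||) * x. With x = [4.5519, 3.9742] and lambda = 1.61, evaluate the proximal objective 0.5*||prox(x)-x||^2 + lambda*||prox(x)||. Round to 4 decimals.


Step 1: Compute ||x||.
||x|| = 6.0427
Step 2: Compute scaling factor.
scale = max(0, 1 - 1.61/6.0427) = 0.7336
Step 3: prox(x) = [3.3391, 2.9153]
||prox(x)|| = 4.4327
Step 4: Proximal objective.
0.5*||prox-x||^2 = 1.2961
lambda*||prox|| = 7.1366
Total = 8.4327


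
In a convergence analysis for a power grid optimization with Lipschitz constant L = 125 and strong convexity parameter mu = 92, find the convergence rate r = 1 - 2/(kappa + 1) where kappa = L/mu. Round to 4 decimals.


Step 1: Compute the condition number.
kappa = L/mu = 125/92 = 1.3587
Step 2: Compute the convergence rate.
r = 1 - 2/(kappa + 1) = 1 - 2*mu/(L + mu) = (L - mu)/(L + mu) = 33/217 = 0.1521


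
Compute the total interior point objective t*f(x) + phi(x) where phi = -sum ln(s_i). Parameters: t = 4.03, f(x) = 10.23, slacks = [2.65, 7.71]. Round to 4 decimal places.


Step 1: Compute log-barrier.
ln values: [0.9746, 2.0425]
phi = -(0.9746 + 2.0425) = -3.0171
Step 2: Compute augmented objective.
t*f(x) = 4.03*10.23 = 41.2269
Total = 41.2269 - 3.0171 = 38.2098


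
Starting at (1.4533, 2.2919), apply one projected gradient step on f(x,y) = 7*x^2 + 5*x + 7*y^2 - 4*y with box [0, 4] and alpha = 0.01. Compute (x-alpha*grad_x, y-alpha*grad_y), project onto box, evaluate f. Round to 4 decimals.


Step 1: Compute gradient at (1.4533, 2.2919).
grad_x = 2*7*1.4533 + 5 = 25.3462
grad_y = 2*7*2.2919 - 4 = 28.0866
Step 2: Gradient step.
x_raw = 1.4533 - 0.01*25.3462 = 1.1998
y_raw = 2.2919 - 0.01*28.0866 = 2.011
Step 3: Project onto [0, 4].
x_proj = clip(1.1998) = 1.1998
y_proj = clip(2.011) = 2.011
Step 4: Evaluate f.
f(1.1998, 2.011) = 36.3421


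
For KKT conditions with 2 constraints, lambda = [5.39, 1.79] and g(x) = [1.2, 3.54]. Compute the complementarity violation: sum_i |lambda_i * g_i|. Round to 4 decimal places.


KKT complementary slackness check:
lambda_1 * g_1 = 5.39 * 1.2 = 6.468
lambda_2 * g_2 = 1.79 * 3.54 = 6.3366
Total violation = 6.468 + 6.3366 = 12.8046


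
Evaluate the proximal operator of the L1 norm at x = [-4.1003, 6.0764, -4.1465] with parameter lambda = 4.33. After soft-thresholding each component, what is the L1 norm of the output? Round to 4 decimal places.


Soft-thresholding with lambda = 4.33:
prox(-4.1003) = sign(-4.1003)*max(|-4.1003| - 4.33, 0) = 0.0
prox(6.0764) = sign(6.0764)*max(|6.0764| - 4.33, 0) = 1.7464
prox(-4.1465) = sign(-4.1465)*max(|-4.1465| - 4.33, 0) = 0.0
prox(x) = [0.0, 1.7464, 0.0]
||prox(x)||_1 = 0.0 + 1.7464 + 0.0 = 1.7464


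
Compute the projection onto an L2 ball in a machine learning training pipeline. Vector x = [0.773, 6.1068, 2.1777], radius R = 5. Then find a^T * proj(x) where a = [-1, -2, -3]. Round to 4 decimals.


Step 1: Compute ||x|| (intermediates to 6 decimals).
||x|| = sqrt(0.773^2 + 6.1068^2 + 2.1777^2) = 6.529388
Step 2: Project.
Since ||x|| > R, scale = R/||x|| = 5/6.529388 = 0.765769, proj(x) = scale * x
proj(x) = [0.591939, 4.676398, 1.667615]
Step 3: Dot product.
a^T * proj(x) = -1*0.591939 - 2*4.676398 - 3*1.667615 = -14.9476


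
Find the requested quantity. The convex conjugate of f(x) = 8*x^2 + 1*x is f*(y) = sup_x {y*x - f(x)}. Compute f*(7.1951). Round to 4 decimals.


f*(y) = sup_x {y*x - a*x^2 - b*x} = sup_x {(y-b)*x - a*x^2}
FOC: (y - b) - 2a*x = 0 => x* = (y - b)/(2a)
x* = (7.1951 - 1)/(2*8) = 0.3872
f*(7.1951) = (y-b)^2/(4a) = (7.1951 - 1)^2/(4*8)
= 38.3793/32 = 1.1994


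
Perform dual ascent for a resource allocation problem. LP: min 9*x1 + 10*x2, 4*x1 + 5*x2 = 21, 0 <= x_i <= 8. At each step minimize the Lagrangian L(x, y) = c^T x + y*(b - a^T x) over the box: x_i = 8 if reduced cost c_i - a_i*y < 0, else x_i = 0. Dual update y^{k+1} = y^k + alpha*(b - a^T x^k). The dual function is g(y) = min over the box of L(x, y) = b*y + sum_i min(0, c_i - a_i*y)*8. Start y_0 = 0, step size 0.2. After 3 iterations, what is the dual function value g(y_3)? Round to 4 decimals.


Dual ascent for LP: min 9*x1 + 10*x2, 4*x1 + 5*x2 = 21, 0 <= x_i <= 8
Step 1: y^k = 0.0, reduced costs: (9.0, 10.0)
  x^k = (0.0, 0.0), subgradient = b - a^T x = 21.0
  y^{k+1} = 0.0 + 0.2*21.0 = 4.2
Step 2: y^k = 4.2, reduced costs: (-7.8, -11.0)
  x^k = (8.0, 8.0), subgradient = b - a^T x = -51.0
  y^{k+1} = 4.2 + 0.2*-51.0 = -6.0
Step 3: y^k = -6.0, reduced costs: (33.0, 40.0)
  x^k = (0.0, 0.0), subgradient = b - a^T x = 21.0
  y^{k+1} = -6.0 + 0.2*21.0 = -1.8
Dual objective at y_3 = -1.8: reduced costs (16.2, 19.0), box minimizer x = (0.0, 0.0)
g(y_3) = b*y + (c1 - a1*y)*x1 + (c2 - a2*y)*x2 = 21*(-1.8) + 16.2*0.0 + 19.0*0.0 = -37.8 + 0.0 + 0.0 = -37.8


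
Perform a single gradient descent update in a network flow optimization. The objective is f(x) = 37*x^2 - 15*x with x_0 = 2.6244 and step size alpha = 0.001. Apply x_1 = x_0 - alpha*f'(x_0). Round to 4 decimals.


We compute the gradient at x_0 and apply the update.
f'(x) = 74*x - 15
f'(2.6244) = 74*2.6244 - 15 = 179.2056
x_1 = 2.6244 - 0.001*179.2056 = 2.4452


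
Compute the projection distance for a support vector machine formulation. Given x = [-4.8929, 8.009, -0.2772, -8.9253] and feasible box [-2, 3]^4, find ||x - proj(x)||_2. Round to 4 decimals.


Project each component onto [-2, 3].
clip(-4.8929) = -2.0, clip(8.009) = 3.0, clip(-0.2772) = -0.2772, clip(-8.9253) = -2.0
Projection = [-2.0, 3.0, -0.2772, -2.0]
Squared diffs: [8.3689, 25.0901, 0.0, 47.9598]
Distance = sqrt(81.4188) = 9.0232


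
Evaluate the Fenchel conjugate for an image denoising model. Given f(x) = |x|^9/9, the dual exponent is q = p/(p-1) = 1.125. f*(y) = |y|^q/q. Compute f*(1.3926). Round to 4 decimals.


The conjugate exponent q satisfies 1/p + 1/q = 1.
p = 9, so q = 9/(9 - 1) = 1.125
|y|^q = 1.3926^1.125 = 1.4515
f*(1.3926) = 1.4515 / 1.125 = 1.2902


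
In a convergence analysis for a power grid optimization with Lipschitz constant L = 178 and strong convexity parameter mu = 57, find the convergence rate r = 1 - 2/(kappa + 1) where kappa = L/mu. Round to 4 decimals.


Step 1: Compute the condition number.
kappa = L/mu = 178/57 = 3.1228
Step 2: Compute the convergence rate.
r = 1 - 2/(kappa + 1) = 1 - 2*mu/(L + mu) = (L - mu)/(L + mu) = 121/235 = 0.5149


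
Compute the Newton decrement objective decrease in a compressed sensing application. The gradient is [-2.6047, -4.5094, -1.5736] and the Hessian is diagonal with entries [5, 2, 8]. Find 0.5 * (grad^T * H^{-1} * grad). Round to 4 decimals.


Step 1: H is diagonal, so H^(-1) * g = [-0.5209, -2.2547, -0.1967].
Step 2: g^T H^(-1) g = sum_i g_i^2 / H_ii
  = (-2.6047)^2/5 + (-4.5094)^2/2 + (-1.5736)^2/8
  = 1.3569 + 10.1673 + 0.3095 = 11.8338
Step 3: Objective decrease = 0.5 * g^T H^(-1) g = 5.9169


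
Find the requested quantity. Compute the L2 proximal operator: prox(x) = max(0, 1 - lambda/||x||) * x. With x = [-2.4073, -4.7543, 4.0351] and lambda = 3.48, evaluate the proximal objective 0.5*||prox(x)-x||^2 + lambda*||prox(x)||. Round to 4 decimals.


Step 1: Compute ||x||.
||x|| = 6.6843
Step 2: Compute scaling factor.
scale = max(0, 1 - 3.48/6.6843) = 0.4794
Step 3: prox(x) = [-1.154, -2.2791, 1.9343]
||prox(x)|| = 3.2043
Step 4: Proximal objective.
0.5*||prox-x||^2 = 6.0552
lambda*||prox|| = 11.151
Total = 17.2063


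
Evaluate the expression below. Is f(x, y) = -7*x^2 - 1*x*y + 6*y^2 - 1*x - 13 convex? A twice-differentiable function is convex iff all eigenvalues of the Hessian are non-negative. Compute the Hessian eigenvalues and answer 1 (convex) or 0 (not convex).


The Hessian of f(x,y) = -7*x^2 - 1*x*y + 6*y^2 - 1*x - 13 is:
H = [[-14, -1], [-1, 12]]
Trace = -14 + 12 = -2
Determinant = -14*12 - (-1)^2 = -169
Discriminant = (-2)^2 - 4*-169 = 680.0
Eigenvalues: lambda_1 = -14.0384, lambda_2 = 12.0384
The function is not convex.

0


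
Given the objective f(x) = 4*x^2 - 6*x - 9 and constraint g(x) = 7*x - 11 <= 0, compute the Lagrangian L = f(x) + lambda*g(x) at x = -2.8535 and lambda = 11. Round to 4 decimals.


Step 1: Evaluate f(x).
f(-2.8535) = 4*(-2.8535)^2 - 6*(-2.8535) - 9 = 40.6908
Step 2: Evaluate g(x).
g(-2.8535) = 7*-2.8535 - 11 = -30.9745
Step 3: Compute Lagrangian.
L = 40.6908 + 11*-30.9745 = -300.0287


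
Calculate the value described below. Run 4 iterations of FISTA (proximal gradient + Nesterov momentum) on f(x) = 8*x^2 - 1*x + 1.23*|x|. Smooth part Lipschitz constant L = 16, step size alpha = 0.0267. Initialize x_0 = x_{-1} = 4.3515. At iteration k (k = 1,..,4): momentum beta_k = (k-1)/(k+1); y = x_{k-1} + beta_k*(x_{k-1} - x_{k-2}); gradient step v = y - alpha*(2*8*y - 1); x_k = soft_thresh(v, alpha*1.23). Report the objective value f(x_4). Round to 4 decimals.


FISTA on f(x) = 8*x^2 - 1*x + 1.23*|x|
L = 16, alpha = 0.0267
Iteration 1: beta = 0.0, y = 4.3515 + 0.0*(4.3515 - 4.3515) = 4.3515
  grad(y) = 68.624, v = y - alpha*grad = 2.5192
  prox(v) = soft_thresh(2.5192, 0.0328) = 2.4864
Iteration 2: beta = 0.3333, y = 2.4864 + 0.3333*(2.4864 - 4.3515) = 1.8647
  grad(y) = 28.8352, v = y - alpha*grad = 1.0948
  prox(v) = soft_thresh(1.0948, 0.0328) = 1.062
Iteration 3: beta = 0.5, y = 1.062 + 0.5*(1.062 - 2.4864) = 0.3497
  grad(y) = 4.5958, v = y - alpha*grad = 0.227
  prox(v) = soft_thresh(0.227, 0.0328) = 0.1942
Iteration 4: beta = 0.6, y = 0.1942 + 0.6*(0.1942 - 1.062) = -0.3265
  grad(y) = -6.2236, v = y - alpha*grad = -0.1603
  prox(v) = soft_thresh(-0.1603, 0.0328) = -0.1275
f(x_4) = 8*(-0.1275)^2 - 1*(-0.1275) + 1.23*|-0.1275| = 0.4142


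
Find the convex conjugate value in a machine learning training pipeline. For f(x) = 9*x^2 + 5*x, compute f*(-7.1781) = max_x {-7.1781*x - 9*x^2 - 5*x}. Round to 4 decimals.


f*(y) = sup_x {y*x - a*x^2 - b*x} = sup_x {(y-b)*x - a*x^2}
FOC: (y - b) - 2a*x = 0 => x* = (y - b)/(2a)
x* = (-7.1781 - 5)/(2*9) = -0.6766
f*(-7.1781) = (y-b)^2/(4a) = (-7.1781 - 5)^2/(4*9)
= 148.3061/36 = 4.1196


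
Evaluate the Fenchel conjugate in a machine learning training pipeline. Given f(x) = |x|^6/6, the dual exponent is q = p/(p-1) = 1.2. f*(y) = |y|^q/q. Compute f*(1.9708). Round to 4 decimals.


The conjugate exponent q satisfies 1/p + 1/q = 1.
p = 6, so q = 6/(6 - 1) = 1.2
|y|^q = 1.9708^1.2 = 2.2572
f*(1.9708) = 2.2572 / 1.2 = 1.881


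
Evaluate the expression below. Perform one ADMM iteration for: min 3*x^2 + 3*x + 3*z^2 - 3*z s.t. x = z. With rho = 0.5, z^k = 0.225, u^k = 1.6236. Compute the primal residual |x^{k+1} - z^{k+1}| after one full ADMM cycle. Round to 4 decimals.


ADMM iteration with rho = 0.5, z^k = 0.225, u^k = 1.6236
Step 1: x-update.
Minimize 3*x^2 + 3*x + (0.5/2)*(x - 0.225 + 1.6236)^2
FOC: (2*3 + 0.5)*x = -3 + 0.5*(0.225 - 1.6236)
x^{k+1} = -0.5691
Step 2: z-update.
Minimize 3*z^2 - 3*z + (0.5/2)*(-0.5691 - z + 1.6236)^2
FOC: (2*3 + 0.5)*z = 3 + 0.5*(-0.5691 + 1.6236)
z^{k+1} = 0.5427
Step 3: u-update.
u^{k+1} = 1.6236 - 0.5691 - 0.5427 = 0.5118
Step 4: Primal residual = |-0.5691 - 0.5427| = 1.1118
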